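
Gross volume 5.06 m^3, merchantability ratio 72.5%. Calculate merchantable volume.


Formula: MV = V_total * (merchantable_pct / 100)
Merchantable fraction = 72.5% / 100 = 0.725
MV = 5.06 m^3 * 0.725 = 3.669 m^3

3.669


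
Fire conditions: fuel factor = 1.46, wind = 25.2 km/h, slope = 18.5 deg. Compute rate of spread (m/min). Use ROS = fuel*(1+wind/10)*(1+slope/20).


Formula: ROS = fuel * (1 + wind/10) * (1 + slope/20)
Wind factor = 1 + 25.2/10 = 3.52
Slope factor = 1 + 18.5/20 = 1.925
ROS = 1.46 * 3.52 * 1.925 = 9.89 m/min

9.89


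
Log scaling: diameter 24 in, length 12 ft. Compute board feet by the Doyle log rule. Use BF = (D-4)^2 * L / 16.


Doyle: BF = (D - 4)^2 * L / 16
Adjusted diameter = 24 - 4 = 20 in
(D-4)^2 = 20^2 = 400
BF = 400 * 12 / 16 = 300 BF

300


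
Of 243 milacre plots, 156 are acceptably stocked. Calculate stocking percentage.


Formula: Stocking % = stocked plots / total plots * 100
Stocking = 156 / 243 * 100
Stocking = 0.642 * 100 = 64.2%

64.2


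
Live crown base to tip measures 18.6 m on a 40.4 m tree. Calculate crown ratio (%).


Formula: Crown Ratio = (Crown Length / Total Height) * 100
CR = (18.6 m / 40.4 m) * 100
CR = 0.4604 * 100 = 46.0%

46.0


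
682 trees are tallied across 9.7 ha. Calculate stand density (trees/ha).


Formula: Stand Density = N_trees / Area_ha
Density = 682 trees / 9.7 ha
Density = 70 trees/ha

70


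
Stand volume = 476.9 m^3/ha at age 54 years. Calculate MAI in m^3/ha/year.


Formula: MAI = Total Volume / Stand Age
MAI = 476.9 m^3/ha / 54 years
MAI = 8.83 m^3/ha/year

8.83


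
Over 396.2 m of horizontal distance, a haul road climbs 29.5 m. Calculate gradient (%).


Formula: Gradient = rise / run * 100
Gradient = 29.5 / 396.2 * 100 = 7.4%

7.4


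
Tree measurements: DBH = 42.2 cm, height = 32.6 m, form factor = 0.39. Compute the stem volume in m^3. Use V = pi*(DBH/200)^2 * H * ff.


Formula: V = pi * (DBH/200)^2 * H * ff
Radius = DBH/200 = 42.2/200 = 0.211 m
Radius^2 = 0.211^2 = 0.044521 m^2
V = pi * 0.044521 * 32.6 * 0.39
V = 1.778 m^3

1.778


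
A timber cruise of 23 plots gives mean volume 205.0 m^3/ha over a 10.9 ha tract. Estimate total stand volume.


Formula: Total Volume = Mean Volume per ha * Total Area
Total Volume = 205.0 m^3/ha * 10.9 ha
Total Volume = 2235 m^3

2235


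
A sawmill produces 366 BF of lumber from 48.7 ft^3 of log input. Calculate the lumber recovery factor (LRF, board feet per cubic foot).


Formula: LRF = Lumber Output (BF) / Log Input (ft^3)
LRF = 366 BF / 48.7 ft^3
LRF = 7.52 BF/ft^3

7.52


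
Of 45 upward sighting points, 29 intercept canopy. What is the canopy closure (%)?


Formula: Canopy closure = covered points / total points * 100
Closure = 29 / 45 * 100
Closure = 0.6444 * 100 = 64.4%

64.4


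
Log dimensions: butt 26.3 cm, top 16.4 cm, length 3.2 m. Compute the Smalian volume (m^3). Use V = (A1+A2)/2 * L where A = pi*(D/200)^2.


Smalian: V = (A1 + A2)/2 * L,  A = pi*(D/200)^2
A1 = pi*(26.3/200)^2 = 0.054325 m^2
A2 = pi*(16.4/200)^2 = 0.021124 m^2
V = (0.054325+0.021124)/2*3.2 = 0.1207 m^3

0.1207


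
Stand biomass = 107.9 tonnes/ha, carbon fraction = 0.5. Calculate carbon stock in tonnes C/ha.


Formula: Carbon Stock = Biomass * Carbon Fraction
C = 107.9 t/ha * 0.5
C = 54.0 t C/ha

54.0


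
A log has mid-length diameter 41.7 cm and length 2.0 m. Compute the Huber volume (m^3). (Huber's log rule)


Huber: V = Am * L,  Am = pi*(Dm/200)^2
Am = pi*(41.7/200)^2 = 0.136572 m^2
V = 0.136572*2.0 = 0.2731 m^3

0.2731


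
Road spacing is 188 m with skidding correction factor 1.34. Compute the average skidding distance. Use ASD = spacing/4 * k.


Formula: ASD = (spacing / 4) * correction
Uncorrected distance = spacing / 4 = 188 / 4 = 47 m
ASD = 47 * 1.34 = 63 m

63


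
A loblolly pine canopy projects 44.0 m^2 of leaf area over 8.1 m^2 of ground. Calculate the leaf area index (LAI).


Formula: LAI = total leaf area / ground area  (dimensionless)
LAI = 44.0 m^2 / 8.1 m^2
LAI = 5.43

5.43


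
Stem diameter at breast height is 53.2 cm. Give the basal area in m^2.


Formula: BA = pi * (DBH/2)^2 / 10000  (cm^2 to m^2)
Radius = DBH/2 = 53.2/2 = 26.6 cm
BA = pi * 26.6^2 / 10000
   = 2222.8653 cm^2 / 10000
   = 0.2223 m^2

0.2223


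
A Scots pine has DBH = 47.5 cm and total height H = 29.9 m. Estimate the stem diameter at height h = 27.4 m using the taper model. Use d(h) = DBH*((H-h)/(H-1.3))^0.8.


Taper: d(h) = DBH * ((H - h) / (H - 1.3))^0.8
Numerator = H - h = 29.9 - 27.4 = 2.5 m
Denominator = H - 1.3 = 29.9 - 1.3 = 28.6 m
Ratio = 2.5 / 28.6 = 0.08741
d = 47.5 * 0.08741^0.8 = 6.8 cm

6.8


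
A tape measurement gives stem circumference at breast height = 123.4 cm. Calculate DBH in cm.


Formula: DBH = C / pi
DBH = 123.4 / pi
pi = 3.14159...
DBH = 39.3 cm

39.3


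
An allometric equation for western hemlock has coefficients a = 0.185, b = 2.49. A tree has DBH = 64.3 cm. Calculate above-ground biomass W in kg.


Formula: W = a * DBH^b  (allometric power law)
DBH^b = 64.3^2.49 = 31801.3329
W = 0.185 * 31801.3329 = 5883.2 kg

5883.2


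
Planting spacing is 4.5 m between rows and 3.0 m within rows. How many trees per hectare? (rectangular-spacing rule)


Formula: TPH = 10000 m^2/ha / (spacing_x * spacing_y)
Area per tree = 4.5 m * 3.0 m = 13.5 m^2
TPH = 10000 / 13.5 = 741 trees/ha

741


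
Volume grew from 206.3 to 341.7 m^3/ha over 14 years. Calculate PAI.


Formula: PAI = (V_T2 - V_T1) / (T2 - T1)
Volume increment = 341.7 - 206.3 = 135.4 m^3/ha
PAI = 135.4 / 14 = 9.67 m^3/ha/year

9.67


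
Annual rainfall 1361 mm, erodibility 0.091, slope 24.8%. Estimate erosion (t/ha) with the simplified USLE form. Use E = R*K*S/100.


Formula: E = R * K * S / 100  (simplified USLE)
R * K = 1361 * 0.091 = 123.851
E = 123.851 * 24.8 / 100 = 30.72 t/ha

30.72


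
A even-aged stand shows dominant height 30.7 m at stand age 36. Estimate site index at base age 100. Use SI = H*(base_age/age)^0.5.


Formula: SI = H_dom * (base_age / age)^0.5
Age ratio = 100 / 36 = 2.77778
sqrt(age_ratio) = 1.66667
SI = 30.7 * 1.66667 = 51.2 m

51.2


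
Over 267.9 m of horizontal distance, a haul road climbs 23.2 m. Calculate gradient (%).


Formula: Gradient = rise / run * 100
Gradient = 23.2 / 267.9 * 100 = 8.7%

8.7


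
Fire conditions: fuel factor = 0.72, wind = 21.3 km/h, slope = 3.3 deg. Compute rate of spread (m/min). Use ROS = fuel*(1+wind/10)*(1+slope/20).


Formula: ROS = fuel * (1 + wind/10) * (1 + slope/20)
Wind factor = 1 + 21.3/10 = 3.13
Slope factor = 1 + 3.3/20 = 1.165
ROS = 0.72 * 3.13 * 1.165 = 2.63 m/min

2.63


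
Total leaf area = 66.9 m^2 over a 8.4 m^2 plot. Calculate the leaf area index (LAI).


Formula: LAI = total leaf area / ground area  (dimensionless)
LAI = 66.9 m^2 / 8.4 m^2
LAI = 7.96

7.96


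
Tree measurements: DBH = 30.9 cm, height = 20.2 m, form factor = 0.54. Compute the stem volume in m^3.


Formula: V = pi * (DBH/200)^2 * H * ff
Radius = DBH/200 = 30.9/200 = 0.1545 m
Radius^2 = 0.1545^2 = 0.02387025 m^2
V = pi * 0.02387025 * 20.2 * 0.54
V = 0.818 m^3

0.818


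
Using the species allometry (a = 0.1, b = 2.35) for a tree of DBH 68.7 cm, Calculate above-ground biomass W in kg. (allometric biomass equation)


Formula: W = a * DBH^b  (allometric power law)
DBH^b = 68.7^2.35 = 20741.8903
W = 0.1 * 20741.8903 = 2074.2 kg

2074.2


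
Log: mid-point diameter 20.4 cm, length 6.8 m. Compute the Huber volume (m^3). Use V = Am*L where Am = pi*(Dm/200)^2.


Huber: V = Am * L,  Am = pi*(Dm/200)^2
Am = pi*(20.4/200)^2 = 0.032685 m^2
V = 0.032685*6.8 = 0.2223 m^3

0.2223


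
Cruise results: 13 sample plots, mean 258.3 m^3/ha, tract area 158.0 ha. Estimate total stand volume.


Formula: Total Volume = Mean Volume per ha * Total Area
Total Volume = 258.3 m^3/ha * 158.0 ha
Total Volume = 40811 m^3

40811


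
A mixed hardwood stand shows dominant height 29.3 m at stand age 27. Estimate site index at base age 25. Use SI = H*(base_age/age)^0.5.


Formula: SI = H_dom * (base_age / age)^0.5
Age ratio = 25 / 27 = 0.92593
sqrt(age_ratio) = 0.96225
SI = 29.3 * 0.96225 = 28.2 m

28.2


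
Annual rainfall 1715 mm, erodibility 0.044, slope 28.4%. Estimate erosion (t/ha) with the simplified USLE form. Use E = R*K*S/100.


Formula: E = R * K * S / 100  (simplified USLE)
R * K = 1715 * 0.044 = 75.46
E = 75.46 * 28.4 / 100 = 21.43 t/ha

21.43


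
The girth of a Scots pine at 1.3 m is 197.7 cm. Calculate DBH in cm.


Formula: DBH = C / pi
DBH = 197.7 / pi
pi = 3.14159...
DBH = 62.9 cm

62.9


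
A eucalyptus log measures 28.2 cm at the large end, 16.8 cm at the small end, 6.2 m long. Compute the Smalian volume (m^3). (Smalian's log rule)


Smalian: V = (A1 + A2)/2 * L,  A = pi*(D/200)^2
A1 = pi*(28.2/200)^2 = 0.062458 m^2
A2 = pi*(16.8/200)^2 = 0.022167 m^2
V = (0.062458+0.022167)/2*6.2 = 0.2623 m^3

0.2623


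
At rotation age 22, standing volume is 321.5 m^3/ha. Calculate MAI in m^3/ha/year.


Formula: MAI = Total Volume / Stand Age
MAI = 321.5 m^3/ha / 22 years
MAI = 14.61 m^3/ha/year

14.61


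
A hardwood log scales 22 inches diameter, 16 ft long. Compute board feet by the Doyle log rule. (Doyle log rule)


Doyle: BF = (D - 4)^2 * L / 16
Adjusted diameter = 22 - 4 = 18 in
(D-4)^2 = 18^2 = 324
BF = 324 * 16 / 16 = 324 BF

324


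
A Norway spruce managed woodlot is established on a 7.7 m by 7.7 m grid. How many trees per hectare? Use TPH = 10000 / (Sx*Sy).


Formula: TPH = 10000 m^2/ha / (spacing_x * spacing_y)
Area per tree = 7.7 m * 7.7 m = 59.29 m^2
TPH = 10000 / 59.29 = 169 trees/ha

169


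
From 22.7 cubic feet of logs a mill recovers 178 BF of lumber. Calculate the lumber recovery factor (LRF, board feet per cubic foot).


Formula: LRF = Lumber Output (BF) / Log Input (ft^3)
LRF = 178 BF / 22.7 ft^3
LRF = 7.84 BF/ft^3

7.84


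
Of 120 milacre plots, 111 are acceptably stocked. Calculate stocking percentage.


Formula: Stocking % = stocked plots / total plots * 100
Stocking = 111 / 120 * 100
Stocking = 0.925 * 100 = 92.5%

92.5


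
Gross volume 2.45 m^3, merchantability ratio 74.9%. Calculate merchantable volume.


Formula: MV = V_total * (merchantable_pct / 100)
Merchantable fraction = 74.9% / 100 = 0.749
MV = 2.45 m^3 * 0.749 = 1.835 m^3

1.835


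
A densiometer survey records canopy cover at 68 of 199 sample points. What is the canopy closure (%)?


Formula: Canopy closure = covered points / total points * 100
Closure = 68 / 199 * 100
Closure = 0.3417 * 100 = 34.2%

34.2


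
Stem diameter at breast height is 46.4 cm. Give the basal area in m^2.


Formula: BA = pi * (DBH/2)^2 / 10000  (cm^2 to m^2)
Radius = DBH/2 = 46.4/2 = 23.2 cm
BA = pi * 23.2^2 / 10000
   = 1690.9308 cm^2 / 10000
   = 0.1691 m^2

0.1691


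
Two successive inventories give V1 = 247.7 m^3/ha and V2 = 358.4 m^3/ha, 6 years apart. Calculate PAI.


Formula: PAI = (V_T2 - V_T1) / (T2 - T1)
Volume increment = 358.4 - 247.7 = 110.7 m^3/ha
PAI = 110.7 / 6 = 18.45 m^3/ha/year

18.45


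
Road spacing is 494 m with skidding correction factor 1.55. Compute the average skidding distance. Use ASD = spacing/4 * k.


Formula: ASD = (spacing / 4) * correction
Uncorrected distance = spacing / 4 = 494 / 4 = 123.5 m
ASD = 123.5 * 1.55 = 191 m

191


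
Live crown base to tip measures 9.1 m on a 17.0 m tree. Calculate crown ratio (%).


Formula: Crown Ratio = (Crown Length / Total Height) * 100
CR = (9.1 m / 17.0 m) * 100
CR = 0.5353 * 100 = 53.5%

53.5


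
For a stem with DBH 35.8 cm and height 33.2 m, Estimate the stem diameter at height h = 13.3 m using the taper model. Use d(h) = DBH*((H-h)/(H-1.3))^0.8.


Taper: d(h) = DBH * ((H - h) / (H - 1.3))^0.8
Numerator = H - h = 33.2 - 13.3 = 19.9 m
Denominator = H - 1.3 = 33.2 - 1.3 = 31.9 m
Ratio = 19.9 / 31.9 = 0.62382
d = 35.8 * 0.62382^0.8 = 24.5 cm

24.5


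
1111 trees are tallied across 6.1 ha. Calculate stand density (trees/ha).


Formula: Stand Density = N_trees / Area_ha
Density = 1111 trees / 6.1 ha
Density = 182 trees/ha

182


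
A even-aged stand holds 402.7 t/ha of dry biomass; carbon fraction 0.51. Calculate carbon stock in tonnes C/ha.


Formula: Carbon Stock = Biomass * Carbon Fraction
C = 402.7 t/ha * 0.51
C = 205.4 t C/ha

205.4


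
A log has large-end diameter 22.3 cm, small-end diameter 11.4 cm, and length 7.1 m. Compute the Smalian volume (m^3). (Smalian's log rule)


Smalian: V = (A1 + A2)/2 * L,  A = pi*(D/200)^2
A1 = pi*(22.3/200)^2 = 0.039057 m^2
A2 = pi*(11.4/200)^2 = 0.010207 m^2
V = (0.039057+0.010207)/2*7.1 = 0.1749 m^3

0.1749


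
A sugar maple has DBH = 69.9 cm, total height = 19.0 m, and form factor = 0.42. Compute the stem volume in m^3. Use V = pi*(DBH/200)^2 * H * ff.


Formula: V = pi * (DBH/200)^2 * H * ff
Radius = DBH/200 = 69.9/200 = 0.3495 m
Radius^2 = 0.3495^2 = 0.12215025 m^2
V = pi * 0.12215025 * 19.0 * 0.42
V = 3.062 m^3

3.062


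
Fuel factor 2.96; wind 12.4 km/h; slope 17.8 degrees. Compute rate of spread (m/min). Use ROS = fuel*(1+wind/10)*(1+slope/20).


Formula: ROS = fuel * (1 + wind/10) * (1 + slope/20)
Wind factor = 1 + 12.4/10 = 2.24
Slope factor = 1 + 17.8/20 = 1.89
ROS = 2.96 * 2.24 * 1.89 = 12.53 m/min

12.53


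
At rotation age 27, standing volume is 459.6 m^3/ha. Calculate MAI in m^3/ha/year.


Formula: MAI = Total Volume / Stand Age
MAI = 459.6 m^3/ha / 27 years
MAI = 17.02 m^3/ha/year

17.02


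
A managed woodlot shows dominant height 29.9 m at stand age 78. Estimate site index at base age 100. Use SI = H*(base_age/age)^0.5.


Formula: SI = H_dom * (base_age / age)^0.5
Age ratio = 100 / 78 = 1.28205
sqrt(age_ratio) = 1.13228
SI = 29.9 * 1.13228 = 33.9 m

33.9


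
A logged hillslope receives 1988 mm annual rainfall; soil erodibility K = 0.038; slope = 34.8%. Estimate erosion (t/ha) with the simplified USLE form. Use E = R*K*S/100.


Formula: E = R * K * S / 100  (simplified USLE)
R * K = 1988 * 0.038 = 75.544
E = 75.544 * 34.8 / 100 = 26.29 t/ha

26.29


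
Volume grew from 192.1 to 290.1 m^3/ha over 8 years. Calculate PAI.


Formula: PAI = (V_T2 - V_T1) / (T2 - T1)
Volume increment = 290.1 - 192.1 = 98.0 m^3/ha
PAI = 98.0 / 8 = 12.25 m^3/ha/year

12.25


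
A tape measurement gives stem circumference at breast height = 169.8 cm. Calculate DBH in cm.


Formula: DBH = C / pi
DBH = 169.8 / pi
pi = 3.14159...
DBH = 54.0 cm

54.0


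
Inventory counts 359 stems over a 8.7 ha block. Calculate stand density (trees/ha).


Formula: Stand Density = N_trees / Area_ha
Density = 359 trees / 8.7 ha
Density = 41 trees/ha

41


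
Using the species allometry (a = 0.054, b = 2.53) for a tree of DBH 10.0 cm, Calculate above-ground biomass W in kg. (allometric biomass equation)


Formula: W = a * DBH^b  (allometric power law)
DBH^b = 10.0^2.53 = 338.8442
W = 0.054 * 338.8442 = 18.3 kg

18.3


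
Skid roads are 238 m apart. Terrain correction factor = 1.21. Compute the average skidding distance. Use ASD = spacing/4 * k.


Formula: ASD = (spacing / 4) * correction
Uncorrected distance = spacing / 4 = 238 / 4 = 59.5 m
ASD = 59.5 * 1.21 = 72 m

72


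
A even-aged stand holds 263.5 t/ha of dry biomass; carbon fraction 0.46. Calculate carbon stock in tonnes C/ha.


Formula: Carbon Stock = Biomass * Carbon Fraction
C = 263.5 t/ha * 0.46
C = 121.2 t C/ha

121.2


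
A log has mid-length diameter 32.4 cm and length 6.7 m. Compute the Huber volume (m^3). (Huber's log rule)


Huber: V = Am * L,  Am = pi*(Dm/200)^2
Am = pi*(32.4/200)^2 = 0.082448 m^2
V = 0.082448*6.7 = 0.5524 m^3

0.5524


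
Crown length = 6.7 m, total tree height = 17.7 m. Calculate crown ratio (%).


Formula: Crown Ratio = (Crown Length / Total Height) * 100
CR = (6.7 m / 17.7 m) * 100
CR = 0.3785 * 100 = 37.9%

37.9


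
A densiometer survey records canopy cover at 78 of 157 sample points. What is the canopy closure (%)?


Formula: Canopy closure = covered points / total points * 100
Closure = 78 / 157 * 100
Closure = 0.4968 * 100 = 49.7%

49.7


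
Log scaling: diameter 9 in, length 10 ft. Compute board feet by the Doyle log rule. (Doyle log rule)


Doyle: BF = (D - 4)^2 * L / 16
Adjusted diameter = 9 - 4 = 5 in
(D-4)^2 = 5^2 = 25
BF = 25 * 10 / 16 = 16 BF

16


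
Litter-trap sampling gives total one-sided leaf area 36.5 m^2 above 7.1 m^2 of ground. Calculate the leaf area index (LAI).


Formula: LAI = total leaf area / ground area  (dimensionless)
LAI = 36.5 m^2 / 7.1 m^2
LAI = 5.14

5.14


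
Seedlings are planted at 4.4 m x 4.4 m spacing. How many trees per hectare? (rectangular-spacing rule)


Formula: TPH = 10000 m^2/ha / (spacing_x * spacing_y)
Area per tree = 4.4 m * 4.4 m = 19.36 m^2
TPH = 10000 / 19.36 = 517 trees/ha

517


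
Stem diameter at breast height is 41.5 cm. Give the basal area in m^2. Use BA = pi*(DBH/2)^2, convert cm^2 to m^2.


Formula: BA = pi * (DBH/2)^2 / 10000  (cm^2 to m^2)
Radius = DBH/2 = 41.5/2 = 20.75 cm
BA = pi * 20.75^2 / 10000
   = 1352.652 cm^2 / 10000
   = 0.1353 m^2

0.1353


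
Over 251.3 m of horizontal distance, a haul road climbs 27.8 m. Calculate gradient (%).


Formula: Gradient = rise / run * 100
Gradient = 27.8 / 251.3 * 100 = 11.1%

11.1


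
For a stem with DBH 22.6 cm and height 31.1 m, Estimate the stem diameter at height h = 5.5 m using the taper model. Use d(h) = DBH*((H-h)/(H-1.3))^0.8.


Taper: d(h) = DBH * ((H - h) / (H - 1.3))^0.8
Numerator = H - h = 31.1 - 5.5 = 25.6 m
Denominator = H - 1.3 = 31.1 - 1.3 = 29.8 m
Ratio = 25.6 / 29.8 = 0.85906
d = 22.6 * 0.85906^0.8 = 20.0 cm

20.0


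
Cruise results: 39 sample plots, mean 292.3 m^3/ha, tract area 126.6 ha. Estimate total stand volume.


Formula: Total Volume = Mean Volume per ha * Total Area
Total Volume = 292.3 m^3/ha * 126.6 ha
Total Volume = 37005 m^3

37005


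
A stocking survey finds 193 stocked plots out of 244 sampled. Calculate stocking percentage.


Formula: Stocking % = stocked plots / total plots * 100
Stocking = 193 / 244 * 100
Stocking = 0.791 * 100 = 79.1%

79.1


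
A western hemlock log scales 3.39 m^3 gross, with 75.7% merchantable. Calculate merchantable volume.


Formula: MV = V_total * (merchantable_pct / 100)
Merchantable fraction = 75.7% / 100 = 0.757
MV = 3.39 m^3 * 0.757 = 2.566 m^3

2.566


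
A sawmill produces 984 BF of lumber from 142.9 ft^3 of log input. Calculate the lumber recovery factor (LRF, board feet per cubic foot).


Formula: LRF = Lumber Output (BF) / Log Input (ft^3)
LRF = 984 BF / 142.9 ft^3
LRF = 6.89 BF/ft^3

6.89


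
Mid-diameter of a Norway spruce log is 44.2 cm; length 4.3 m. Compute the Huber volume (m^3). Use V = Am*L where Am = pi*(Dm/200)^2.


Huber: V = Am * L,  Am = pi*(Dm/200)^2
Am = pi*(44.2/200)^2 = 0.153439 m^2
V = 0.153439*4.3 = 0.6598 m^3

0.6598


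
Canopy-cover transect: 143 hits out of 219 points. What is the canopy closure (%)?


Formula: Canopy closure = covered points / total points * 100
Closure = 143 / 219 * 100
Closure = 0.653 * 100 = 65.3%

65.3


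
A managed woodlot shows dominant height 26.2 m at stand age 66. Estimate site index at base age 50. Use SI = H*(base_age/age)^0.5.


Formula: SI = H_dom * (base_age / age)^0.5
Age ratio = 50 / 66 = 0.75758
sqrt(age_ratio) = 0.87039
SI = 26.2 * 0.87039 = 22.8 m

22.8


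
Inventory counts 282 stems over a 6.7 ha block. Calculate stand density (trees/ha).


Formula: Stand Density = N_trees / Area_ha
Density = 282 trees / 6.7 ha
Density = 42 trees/ha

42


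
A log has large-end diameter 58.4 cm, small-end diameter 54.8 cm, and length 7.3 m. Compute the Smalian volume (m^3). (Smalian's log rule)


Smalian: V = (A1 + A2)/2 * L,  A = pi*(D/200)^2
A1 = pi*(58.4/200)^2 = 0.267865 m^2
A2 = pi*(54.8/200)^2 = 0.235858 m^2
V = (0.267865+0.235858)/2*7.3 = 1.8386 m^3

1.8386


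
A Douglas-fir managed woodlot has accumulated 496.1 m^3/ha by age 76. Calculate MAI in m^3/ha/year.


Formula: MAI = Total Volume / Stand Age
MAI = 496.1 m^3/ha / 76 years
MAI = 6.53 m^3/ha/year

6.53


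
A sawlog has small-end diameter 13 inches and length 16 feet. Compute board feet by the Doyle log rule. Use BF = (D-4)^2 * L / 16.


Doyle: BF = (D - 4)^2 * L / 16
Adjusted diameter = 13 - 4 = 9 in
(D-4)^2 = 9^2 = 81
BF = 81 * 16 / 16 = 81 BF

81


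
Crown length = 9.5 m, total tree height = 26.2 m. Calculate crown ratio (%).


Formula: Crown Ratio = (Crown Length / Total Height) * 100
CR = (9.5 m / 26.2 m) * 100
CR = 0.3626 * 100 = 36.3%

36.3


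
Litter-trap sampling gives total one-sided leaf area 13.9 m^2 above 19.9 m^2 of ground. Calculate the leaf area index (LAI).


Formula: LAI = total leaf area / ground area  (dimensionless)
LAI = 13.9 m^2 / 19.9 m^2
LAI = 0.7

0.7


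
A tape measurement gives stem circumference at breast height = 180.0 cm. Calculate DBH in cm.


Formula: DBH = C / pi
DBH = 180.0 / pi
pi = 3.14159...
DBH = 57.3 cm

57.3


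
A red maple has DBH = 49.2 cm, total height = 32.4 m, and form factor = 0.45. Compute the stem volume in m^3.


Formula: V = pi * (DBH/200)^2 * H * ff
Radius = DBH/200 = 49.2/200 = 0.246 m
Radius^2 = 0.246^2 = 0.060516 m^2
V = pi * 0.060516 * 32.4 * 0.45
V = 2.772 m^3

2.772


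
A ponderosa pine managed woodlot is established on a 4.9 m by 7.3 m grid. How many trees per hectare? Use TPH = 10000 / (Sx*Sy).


Formula: TPH = 10000 m^2/ha / (spacing_x * spacing_y)
Area per tree = 4.9 m * 7.3 m = 35.77 m^2
TPH = 10000 / 35.77 = 280 trees/ha

280


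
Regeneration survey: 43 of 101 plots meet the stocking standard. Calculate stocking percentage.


Formula: Stocking % = stocked plots / total plots * 100
Stocking = 43 / 101 * 100
Stocking = 0.4257 * 100 = 42.6%

42.6


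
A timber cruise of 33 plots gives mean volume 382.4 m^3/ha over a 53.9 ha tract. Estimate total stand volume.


Formula: Total Volume = Mean Volume per ha * Total Area
Total Volume = 382.4 m^3/ha * 53.9 ha
Total Volume = 20611 m^3

20611


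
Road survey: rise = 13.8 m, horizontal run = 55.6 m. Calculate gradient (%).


Formula: Gradient = rise / run * 100
Gradient = 13.8 / 55.6 * 100 = 24.8%

24.8


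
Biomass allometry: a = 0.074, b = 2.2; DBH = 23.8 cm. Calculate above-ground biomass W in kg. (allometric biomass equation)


Formula: W = a * DBH^b  (allometric power law)
DBH^b = 23.8^2.2 = 1067.7493
W = 0.074 * 1067.7493 = 79.0 kg

79.0


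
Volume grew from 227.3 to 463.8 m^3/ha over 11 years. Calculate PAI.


Formula: PAI = (V_T2 - V_T1) / (T2 - T1)
Volume increment = 463.8 - 227.3 = 236.5 m^3/ha
PAI = 236.5 / 11 = 21.5 m^3/ha/year

21.5


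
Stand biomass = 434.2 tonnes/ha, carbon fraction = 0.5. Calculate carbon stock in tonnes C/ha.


Formula: Carbon Stock = Biomass * Carbon Fraction
C = 434.2 t/ha * 0.5
C = 217.1 t C/ha

217.1


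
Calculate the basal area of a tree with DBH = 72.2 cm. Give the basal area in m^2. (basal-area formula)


Formula: BA = pi * (DBH/2)^2 / 10000  (cm^2 to m^2)
Radius = DBH/2 = 72.2/2 = 36.1 cm
BA = pi * 36.1^2 / 10000
   = 4094.155 cm^2 / 10000
   = 0.4094 m^2

0.4094


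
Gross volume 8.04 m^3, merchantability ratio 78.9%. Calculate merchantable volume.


Formula: MV = V_total * (merchantable_pct / 100)
Merchantable fraction = 78.9% / 100 = 0.789
MV = 8.04 m^3 * 0.789 = 6.344 m^3

6.344


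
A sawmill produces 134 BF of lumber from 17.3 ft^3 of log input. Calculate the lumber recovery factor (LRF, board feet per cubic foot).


Formula: LRF = Lumber Output (BF) / Log Input (ft^3)
LRF = 134 BF / 17.3 ft^3
LRF = 7.75 BF/ft^3

7.75


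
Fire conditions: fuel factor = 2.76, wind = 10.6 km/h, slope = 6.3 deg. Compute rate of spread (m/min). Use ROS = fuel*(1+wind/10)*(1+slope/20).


Formula: ROS = fuel * (1 + wind/10) * (1 + slope/20)
Wind factor = 1 + 10.6/10 = 2.06
Slope factor = 1 + 6.3/20 = 1.315
ROS = 2.76 * 2.06 * 1.315 = 7.48 m/min

7.48


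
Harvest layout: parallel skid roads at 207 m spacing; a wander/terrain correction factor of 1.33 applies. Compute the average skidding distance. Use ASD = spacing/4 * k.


Formula: ASD = (spacing / 4) * correction
Uncorrected distance = spacing / 4 = 207 / 4 = 51.75 m
ASD = 51.75 * 1.33 = 69 m

69


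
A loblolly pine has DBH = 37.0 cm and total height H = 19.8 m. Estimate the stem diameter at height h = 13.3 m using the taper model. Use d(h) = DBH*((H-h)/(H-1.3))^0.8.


Taper: d(h) = DBH * ((H - h) / (H - 1.3))^0.8
Numerator = H - h = 19.8 - 13.3 = 6.5 m
Denominator = H - 1.3 = 19.8 - 1.3 = 18.5 m
Ratio = 6.5 / 18.5 = 0.35135
d = 37.0 * 0.35135^0.8 = 16.0 cm

16.0


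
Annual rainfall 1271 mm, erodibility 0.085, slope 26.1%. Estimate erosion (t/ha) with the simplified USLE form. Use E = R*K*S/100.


Formula: E = R * K * S / 100  (simplified USLE)
R * K = 1271 * 0.085 = 108.035
E = 108.035 * 26.1 / 100 = 28.2 t/ha

28.2


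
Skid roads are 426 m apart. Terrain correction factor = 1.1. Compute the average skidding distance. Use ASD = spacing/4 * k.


Formula: ASD = (spacing / 4) * correction
Uncorrected distance = spacing / 4 = 426 / 4 = 106.5 m
ASD = 106.5 * 1.1 = 117 m

117


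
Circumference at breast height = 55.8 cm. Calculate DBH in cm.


Formula: DBH = C / pi
DBH = 55.8 / pi
pi = 3.14159...
DBH = 17.8 cm

17.8


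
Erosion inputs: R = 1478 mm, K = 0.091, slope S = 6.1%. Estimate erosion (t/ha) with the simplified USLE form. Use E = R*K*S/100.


Formula: E = R * K * S / 100  (simplified USLE)
R * K = 1478 * 0.091 = 134.498
E = 134.498 * 6.1 / 100 = 8.2 t/ha

8.2


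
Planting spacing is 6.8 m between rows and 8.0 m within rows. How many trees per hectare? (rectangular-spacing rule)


Formula: TPH = 10000 m^2/ha / (spacing_x * spacing_y)
Area per tree = 6.8 m * 8.0 m = 54.4 m^2
TPH = 10000 / 54.4 = 184 trees/ha

184


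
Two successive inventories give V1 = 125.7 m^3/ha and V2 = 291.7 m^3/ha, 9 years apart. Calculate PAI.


Formula: PAI = (V_T2 - V_T1) / (T2 - T1)
Volume increment = 291.7 - 125.7 = 166.0 m^3/ha
PAI = 166.0 / 9 = 18.44 m^3/ha/year

18.44


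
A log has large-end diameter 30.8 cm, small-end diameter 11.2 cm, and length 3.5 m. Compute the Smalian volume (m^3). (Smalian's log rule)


Smalian: V = (A1 + A2)/2 * L,  A = pi*(D/200)^2
A1 = pi*(30.8/200)^2 = 0.074506 m^2
A2 = pi*(11.2/200)^2 = 0.009852 m^2
V = (0.074506+0.009852)/2*3.5 = 0.1476 m^3

0.1476


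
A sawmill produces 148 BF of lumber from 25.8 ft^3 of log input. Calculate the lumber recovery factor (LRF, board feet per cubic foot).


Formula: LRF = Lumber Output (BF) / Log Input (ft^3)
LRF = 148 BF / 25.8 ft^3
LRF = 5.74 BF/ft^3

5.74


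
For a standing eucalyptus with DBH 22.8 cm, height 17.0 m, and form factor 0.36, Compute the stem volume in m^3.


Formula: V = pi * (DBH/200)^2 * H * ff
Radius = DBH/200 = 22.8/200 = 0.114 m
Radius^2 = 0.114^2 = 0.012996 m^2
V = pi * 0.012996 * 17.0 * 0.36
V = 0.25 m^3

0.25


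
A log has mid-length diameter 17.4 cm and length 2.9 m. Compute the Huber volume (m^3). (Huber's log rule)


Huber: V = Am * L,  Am = pi*(Dm/200)^2
Am = pi*(17.4/200)^2 = 0.023779 m^2
V = 0.023779*2.9 = 0.069 m^3

0.069


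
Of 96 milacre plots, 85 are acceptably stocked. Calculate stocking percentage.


Formula: Stocking % = stocked plots / total plots * 100
Stocking = 85 / 96 * 100
Stocking = 0.8854 * 100 = 88.5%

88.5


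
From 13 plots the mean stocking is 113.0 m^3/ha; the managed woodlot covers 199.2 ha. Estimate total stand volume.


Formula: Total Volume = Mean Volume per ha * Total Area
Total Volume = 113.0 m^3/ha * 199.2 ha
Total Volume = 22510 m^3

22510


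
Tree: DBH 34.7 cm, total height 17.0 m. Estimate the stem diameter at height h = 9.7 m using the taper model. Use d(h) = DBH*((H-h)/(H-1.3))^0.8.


Taper: d(h) = DBH * ((H - h) / (H - 1.3))^0.8
Numerator = H - h = 17.0 - 9.7 = 7.3 m
Denominator = H - 1.3 = 17.0 - 1.3 = 15.7 m
Ratio = 7.3 / 15.7 = 0.46497
d = 34.7 * 0.46497^0.8 = 18.8 cm

18.8


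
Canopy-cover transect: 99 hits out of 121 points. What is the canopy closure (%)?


Formula: Canopy closure = covered points / total points * 100
Closure = 99 / 121 * 100
Closure = 0.8182 * 100 = 81.8%

81.8


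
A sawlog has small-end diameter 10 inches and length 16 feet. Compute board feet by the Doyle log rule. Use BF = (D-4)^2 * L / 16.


Doyle: BF = (D - 4)^2 * L / 16
Adjusted diameter = 10 - 4 = 6 in
(D-4)^2 = 6^2 = 36
BF = 36 * 16 / 16 = 36 BF

36


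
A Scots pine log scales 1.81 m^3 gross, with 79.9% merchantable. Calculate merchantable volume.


Formula: MV = V_total * (merchantable_pct / 100)
Merchantable fraction = 79.9% / 100 = 0.799
MV = 1.81 m^3 * 0.799 = 1.446 m^3

1.446


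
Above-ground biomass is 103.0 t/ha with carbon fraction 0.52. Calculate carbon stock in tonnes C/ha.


Formula: Carbon Stock = Biomass * Carbon Fraction
C = 103.0 t/ha * 0.52
C = 53.6 t C/ha

53.6


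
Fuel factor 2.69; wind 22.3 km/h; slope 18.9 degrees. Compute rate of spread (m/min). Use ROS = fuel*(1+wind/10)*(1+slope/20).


Formula: ROS = fuel * (1 + wind/10) * (1 + slope/20)
Wind factor = 1 + 22.3/10 = 3.23
Slope factor = 1 + 18.9/20 = 1.945
ROS = 2.69 * 3.23 * 1.945 = 16.9 m/min

16.9


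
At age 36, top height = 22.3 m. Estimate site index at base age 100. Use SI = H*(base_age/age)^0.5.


Formula: SI = H_dom * (base_age / age)^0.5
Age ratio = 100 / 36 = 2.77778
sqrt(age_ratio) = 1.66667
SI = 22.3 * 1.66667 = 37.2 m

37.2


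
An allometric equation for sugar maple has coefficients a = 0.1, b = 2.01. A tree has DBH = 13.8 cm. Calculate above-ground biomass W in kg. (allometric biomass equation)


Formula: W = a * DBH^b  (allometric power law)
DBH^b = 13.8^2.01 = 195.5046
W = 0.1 * 195.5046 = 19.6 kg

19.6


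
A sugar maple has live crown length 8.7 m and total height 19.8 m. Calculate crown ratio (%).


Formula: Crown Ratio = (Crown Length / Total Height) * 100
CR = (8.7 m / 19.8 m) * 100
CR = 0.4394 * 100 = 43.9%

43.9


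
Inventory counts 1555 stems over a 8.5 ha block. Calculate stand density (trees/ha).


Formula: Stand Density = N_trees / Area_ha
Density = 1555 trees / 8.5 ha
Density = 183 trees/ha

183


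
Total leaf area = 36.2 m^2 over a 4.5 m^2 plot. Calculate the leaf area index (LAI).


Formula: LAI = total leaf area / ground area  (dimensionless)
LAI = 36.2 m^2 / 4.5 m^2
LAI = 8.04

8.04


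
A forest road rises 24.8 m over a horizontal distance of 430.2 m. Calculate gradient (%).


Formula: Gradient = rise / run * 100
Gradient = 24.8 / 430.2 * 100 = 5.8%

5.8


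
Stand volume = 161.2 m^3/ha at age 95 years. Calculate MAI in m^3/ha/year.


Formula: MAI = Total Volume / Stand Age
MAI = 161.2 m^3/ha / 95 years
MAI = 1.7 m^3/ha/year

1.7


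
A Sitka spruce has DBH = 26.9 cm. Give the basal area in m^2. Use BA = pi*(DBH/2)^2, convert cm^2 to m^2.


Formula: BA = pi * (DBH/2)^2 / 10000  (cm^2 to m^2)
Radius = DBH/2 = 26.9/2 = 13.45 cm
BA = pi * 13.45^2 / 10000
   = 568.322 cm^2 / 10000
   = 0.0568 m^2

0.0568


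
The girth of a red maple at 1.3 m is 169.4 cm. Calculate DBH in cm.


Formula: DBH = C / pi
DBH = 169.4 / pi
pi = 3.14159...
DBH = 53.9 cm

53.9


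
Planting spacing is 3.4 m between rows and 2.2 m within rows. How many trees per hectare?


Formula: TPH = 10000 m^2/ha / (spacing_x * spacing_y)
Area per tree = 3.4 m * 2.2 m = 7.48 m^2
TPH = 10000 / 7.48 = 1337 trees/ha

1337


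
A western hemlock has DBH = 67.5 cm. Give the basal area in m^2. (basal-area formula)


Formula: BA = pi * (DBH/2)^2 / 10000  (cm^2 to m^2)
Radius = DBH/2 = 67.5/2 = 33.75 cm
BA = pi * 33.75^2 / 10000
   = 3578.4704 cm^2 / 10000
   = 0.3578 m^2

0.3578


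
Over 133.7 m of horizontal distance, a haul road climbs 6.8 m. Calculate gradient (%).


Formula: Gradient = rise / run * 100
Gradient = 6.8 / 133.7 * 100 = 5.1%

5.1


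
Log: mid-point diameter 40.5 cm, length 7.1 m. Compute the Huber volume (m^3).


Huber: V = Am * L,  Am = pi*(Dm/200)^2
Am = pi*(40.5/200)^2 = 0.128825 m^2
V = 0.128825*7.1 = 0.9147 m^3

0.9147


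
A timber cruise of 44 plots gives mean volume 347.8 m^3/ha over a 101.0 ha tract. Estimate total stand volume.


Formula: Total Volume = Mean Volume per ha * Total Area
Total Volume = 347.8 m^3/ha * 101.0 ha
Total Volume = 35128 m^3

35128


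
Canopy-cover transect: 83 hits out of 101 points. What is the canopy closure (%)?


Formula: Canopy closure = covered points / total points * 100
Closure = 83 / 101 * 100
Closure = 0.8218 * 100 = 82.2%

82.2


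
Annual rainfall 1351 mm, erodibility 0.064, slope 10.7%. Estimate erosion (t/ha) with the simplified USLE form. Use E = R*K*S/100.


Formula: E = R * K * S / 100  (simplified USLE)
R * K = 1351 * 0.064 = 86.464
E = 86.464 * 10.7 / 100 = 9.25 t/ha

9.25


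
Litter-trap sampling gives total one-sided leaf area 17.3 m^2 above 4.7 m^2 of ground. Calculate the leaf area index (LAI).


Formula: LAI = total leaf area / ground area  (dimensionless)
LAI = 17.3 m^2 / 4.7 m^2
LAI = 3.68

3.68


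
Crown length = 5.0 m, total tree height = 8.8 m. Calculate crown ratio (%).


Formula: Crown Ratio = (Crown Length / Total Height) * 100
CR = (5.0 m / 8.8 m) * 100
CR = 0.5682 * 100 = 56.8%

56.8


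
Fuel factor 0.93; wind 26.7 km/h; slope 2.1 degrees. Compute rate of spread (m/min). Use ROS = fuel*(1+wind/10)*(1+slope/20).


Formula: ROS = fuel * (1 + wind/10) * (1 + slope/20)
Wind factor = 1 + 26.7/10 = 3.67
Slope factor = 1 + 2.1/20 = 1.105
ROS = 0.93 * 3.67 * 1.105 = 3.77 m/min

3.77


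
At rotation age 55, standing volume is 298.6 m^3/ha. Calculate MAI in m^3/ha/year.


Formula: MAI = Total Volume / Stand Age
MAI = 298.6 m^3/ha / 55 years
MAI = 5.43 m^3/ha/year

5.43


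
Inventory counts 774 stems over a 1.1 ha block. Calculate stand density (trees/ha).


Formula: Stand Density = N_trees / Area_ha
Density = 774 trees / 1.1 ha
Density = 704 trees/ha

704


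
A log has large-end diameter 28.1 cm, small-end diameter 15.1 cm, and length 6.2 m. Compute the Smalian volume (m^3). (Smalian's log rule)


Smalian: V = (A1 + A2)/2 * L,  A = pi*(D/200)^2
A1 = pi*(28.1/200)^2 = 0.062016 m^2
A2 = pi*(15.1/200)^2 = 0.017908 m^2
V = (0.062016+0.017908)/2*6.2 = 0.2478 m^3

0.2478


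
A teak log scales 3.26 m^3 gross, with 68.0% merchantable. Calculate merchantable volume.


Formula: MV = V_total * (merchantable_pct / 100)
Merchantable fraction = 68.0% / 100 = 0.68
MV = 3.26 m^3 * 0.68 = 2.217 m^3

2.217


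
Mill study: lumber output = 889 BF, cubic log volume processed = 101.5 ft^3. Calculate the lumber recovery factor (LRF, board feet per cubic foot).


Formula: LRF = Lumber Output (BF) / Log Input (ft^3)
LRF = 889 BF / 101.5 ft^3
LRF = 8.76 BF/ft^3

8.76


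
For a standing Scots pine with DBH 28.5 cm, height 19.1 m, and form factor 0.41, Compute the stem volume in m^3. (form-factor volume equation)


Formula: V = pi * (DBH/200)^2 * H * ff
Radius = DBH/200 = 28.5/200 = 0.1425 m
Radius^2 = 0.1425^2 = 0.02030625 m^2
V = pi * 0.02030625 * 19.1 * 0.41
V = 0.5 m^3

0.5


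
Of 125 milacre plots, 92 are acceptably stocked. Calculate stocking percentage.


Formula: Stocking % = stocked plots / total plots * 100
Stocking = 92 / 125 * 100
Stocking = 0.736 * 100 = 73.6%

73.6


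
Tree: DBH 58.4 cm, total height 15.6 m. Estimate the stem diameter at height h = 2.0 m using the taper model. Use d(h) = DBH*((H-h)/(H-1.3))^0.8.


Taper: d(h) = DBH * ((H - h) / (H - 1.3))^0.8
Numerator = H - h = 15.6 - 2.0 = 13.6 m
Denominator = H - 1.3 = 15.6 - 1.3 = 14.3 m
Ratio = 13.6 / 14.3 = 0.95105
d = 58.4 * 0.95105^0.8 = 56.1 cm

56.1


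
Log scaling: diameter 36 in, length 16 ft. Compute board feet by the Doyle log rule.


Doyle: BF = (D - 4)^2 * L / 16
Adjusted diameter = 36 - 4 = 32 in
(D-4)^2 = 32^2 = 1024
BF = 1024 * 16 / 16 = 1024 BF

1024


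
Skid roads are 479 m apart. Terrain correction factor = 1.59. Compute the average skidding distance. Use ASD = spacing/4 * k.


Formula: ASD = (spacing / 4) * correction
Uncorrected distance = spacing / 4 = 479 / 4 = 119.75 m
ASD = 119.75 * 1.59 = 190 m

190


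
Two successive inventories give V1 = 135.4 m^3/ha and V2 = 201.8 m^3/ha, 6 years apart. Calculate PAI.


Formula: PAI = (V_T2 - V_T1) / (T2 - T1)
Volume increment = 201.8 - 135.4 = 66.4 m^3/ha
PAI = 66.4 / 6 = 11.07 m^3/ha/year

11.07


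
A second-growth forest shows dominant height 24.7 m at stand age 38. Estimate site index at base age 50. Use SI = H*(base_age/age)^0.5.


Formula: SI = H_dom * (base_age / age)^0.5
Age ratio = 50 / 38 = 1.31579
sqrt(age_ratio) = 1.14708
SI = 24.7 * 1.14708 = 28.3 m

28.3


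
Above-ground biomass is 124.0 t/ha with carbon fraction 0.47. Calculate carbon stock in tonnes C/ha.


Formula: Carbon Stock = Biomass * Carbon Fraction
C = 124.0 t/ha * 0.47
C = 58.3 t C/ha

58.3


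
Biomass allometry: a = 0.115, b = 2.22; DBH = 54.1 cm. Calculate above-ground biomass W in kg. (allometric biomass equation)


Formula: W = a * DBH^b  (allometric power law)
DBH^b = 54.1^2.22 = 7042.0309
W = 0.115 * 7042.0309 = 809.8 kg

809.8


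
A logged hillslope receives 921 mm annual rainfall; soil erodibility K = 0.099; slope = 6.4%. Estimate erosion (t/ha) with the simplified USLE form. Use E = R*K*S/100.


Formula: E = R * K * S / 100  (simplified USLE)
R * K = 921 * 0.099 = 91.179
E = 91.179 * 6.4 / 100 = 5.84 t/ha

5.84


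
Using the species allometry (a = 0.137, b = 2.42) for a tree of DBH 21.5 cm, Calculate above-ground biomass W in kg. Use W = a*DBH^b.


Formula: W = a * DBH^b  (allometric power law)
DBH^b = 21.5^2.42 = 1676.8765
W = 0.137 * 1676.8765 = 229.7 kg

229.7


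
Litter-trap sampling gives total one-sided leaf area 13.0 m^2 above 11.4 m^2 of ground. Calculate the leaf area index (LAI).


Formula: LAI = total leaf area / ground area  (dimensionless)
LAI = 13.0 m^2 / 11.4 m^2
LAI = 1.14

1.14


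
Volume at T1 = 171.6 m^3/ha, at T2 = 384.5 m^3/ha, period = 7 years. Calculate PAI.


Formula: PAI = (V_T2 - V_T1) / (T2 - T1)
Volume increment = 384.5 - 171.6 = 212.9 m^3/ha
PAI = 212.9 / 7 = 30.41 m^3/ha/year

30.41


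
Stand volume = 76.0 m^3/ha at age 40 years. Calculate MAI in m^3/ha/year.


Formula: MAI = Total Volume / Stand Age
MAI = 76.0 m^3/ha / 40 years
MAI = 1.9 m^3/ha/year

1.9


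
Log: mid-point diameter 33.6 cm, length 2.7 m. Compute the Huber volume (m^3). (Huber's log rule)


Huber: V = Am * L,  Am = pi*(Dm/200)^2
Am = pi*(33.6/200)^2 = 0.088668 m^2
V = 0.088668*2.7 = 0.2394 m^3

0.2394


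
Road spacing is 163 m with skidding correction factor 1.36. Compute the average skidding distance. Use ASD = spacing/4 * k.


Formula: ASD = (spacing / 4) * correction
Uncorrected distance = spacing / 4 = 163 / 4 = 40.75 m
ASD = 40.75 * 1.36 = 55 m

55


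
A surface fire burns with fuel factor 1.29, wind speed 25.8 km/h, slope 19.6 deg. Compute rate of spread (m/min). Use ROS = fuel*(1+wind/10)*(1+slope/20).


Formula: ROS = fuel * (1 + wind/10) * (1 + slope/20)
Wind factor = 1 + 25.8/10 = 3.58
Slope factor = 1 + 19.6/20 = 1.98
ROS = 1.29 * 3.58 * 1.98 = 9.14 m/min

9.14


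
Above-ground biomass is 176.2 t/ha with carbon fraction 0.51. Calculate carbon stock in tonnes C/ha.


Formula: Carbon Stock = Biomass * Carbon Fraction
C = 176.2 t/ha * 0.51
C = 89.9 t C/ha

89.9


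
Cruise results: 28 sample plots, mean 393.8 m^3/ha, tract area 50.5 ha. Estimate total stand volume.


Formula: Total Volume = Mean Volume per ha * Total Area
Total Volume = 393.8 m^3/ha * 50.5 ha
Total Volume = 19887 m^3

19887


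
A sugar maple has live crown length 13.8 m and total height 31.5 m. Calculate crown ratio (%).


Formula: Crown Ratio = (Crown Length / Total Height) * 100
CR = (13.8 m / 31.5 m) * 100
CR = 0.4381 * 100 = 43.8%

43.8
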